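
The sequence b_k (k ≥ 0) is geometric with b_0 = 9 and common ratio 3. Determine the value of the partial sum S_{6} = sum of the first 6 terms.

3276

b_k = 9·3^(k-0).
S = 9·(3^6 - 1)/(3 - 1) = 9·(729 - 1)/(2) = 3276.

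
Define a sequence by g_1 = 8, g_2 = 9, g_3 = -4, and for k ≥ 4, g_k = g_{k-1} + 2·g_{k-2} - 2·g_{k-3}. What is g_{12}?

Iterate the recurrence:
g_4 = -2;  g_5 = -28;  g_6 = -24;  g_7 = -76;  g_8 = -68;  g_9 = -172;  g_{10} = -156;  g_{11} = -364;  g_{12} = -332.

-332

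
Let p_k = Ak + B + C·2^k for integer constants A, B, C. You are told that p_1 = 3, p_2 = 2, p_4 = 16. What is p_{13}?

The three given values yield: A + B + 2C = 3; 2A + B + 4C = 2; 4A + B + 16C = 16.
Subtracting the first from the second: A + 2C = -1.
Subtracting the second from the third: 2A + 12C = 14.
Solving: C = 2, A = -5, then B = 4.
Hence p_{13} = -5·13 + 4 + 2·8192 = 16323.

16323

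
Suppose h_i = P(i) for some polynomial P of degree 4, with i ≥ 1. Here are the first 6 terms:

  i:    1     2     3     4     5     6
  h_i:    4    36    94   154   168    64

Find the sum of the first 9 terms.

-2676

1st diffs: 32, 58, 60, 14, -104.
2nd diffs: 26, 2, -46, -118.
3rd diffs: -24, -48, -72.
4th diffs: -24, -24 (constant).
Newton forward-difference form: h_i = 4 + 32·C(i-1,1) + 26·C(i-1,2) + (-24)·C(i-1,3) + (-24)·C(i-1,4).
Continuing: -254, -906, -2036.
Summing i = 1..9 (9 terms) gives -2676.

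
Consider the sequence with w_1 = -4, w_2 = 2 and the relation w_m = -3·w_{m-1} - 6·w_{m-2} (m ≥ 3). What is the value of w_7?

-918

Compute successive terms:
w_3 = 18; w_4 = -66; w_5 = 90; w_6 = 126; w_7 = -918.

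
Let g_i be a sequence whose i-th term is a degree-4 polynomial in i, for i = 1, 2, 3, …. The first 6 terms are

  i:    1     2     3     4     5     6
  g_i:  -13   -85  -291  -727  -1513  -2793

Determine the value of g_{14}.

-56017

1st diffs: -72, -206, -436, -786, -1280.
2nd diffs: -134, -230, -350, -494.
3rd diffs: -96, -120, -144.
4th diffs: -24, -24 (constant).
Newton forward-difference form: g_i = -13 + (-72)·C(i-1,1) + (-134)·C(i-1,2) + (-96)·C(i-1,3) + (-24)·C(i-1,4).
At i = 14: i-1 = 13, so g_{14} = -13 - 936 - 10452 - 27456 - 17160 = -56017.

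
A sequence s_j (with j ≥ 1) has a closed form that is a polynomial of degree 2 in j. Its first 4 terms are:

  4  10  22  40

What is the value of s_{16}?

1st diffs: 6, 12, 18.
2nd diffs: 6, 6 (constant).
Newton forward-difference form: s_j = 4 + 6·C(j-1,1) + 6·C(j-1,2).
At j = 16: j-1 = 15, so s_{16} = 4 + 90 + 630 = 724.

724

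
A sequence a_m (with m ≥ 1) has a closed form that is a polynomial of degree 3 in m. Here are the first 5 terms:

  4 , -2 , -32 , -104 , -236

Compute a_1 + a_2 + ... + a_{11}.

1st diffs: -6, -30, -72, -132.
2nd diffs: -24, -42, -60.
3rd diffs: -18, -18 (constant).
So a_m = -3m^3 + 6m^2 - 3m + 4.
Continuing: …, -446, -752, -1172, -1724, …, a_{11} = -3296.
Summing m = 1..11 (11 terms) gives -10186.

-10186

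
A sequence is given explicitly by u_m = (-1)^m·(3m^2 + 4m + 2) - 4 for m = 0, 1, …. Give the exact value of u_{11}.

-413

(-1)^11 = -1; 3m^2 + 4m + 2 at m=11 is 409; so u_{11} = -413.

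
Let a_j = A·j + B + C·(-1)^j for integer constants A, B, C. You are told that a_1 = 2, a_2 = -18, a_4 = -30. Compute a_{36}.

At j = 1, 2, 4: A + B - C = 2; 2A + B + C = -18; 4A + B + C = -30.
Subtracting the first from the second: A + 2C = -20.
Subtracting the second from the third: 2A = -12.
Solving: C = -7, A = -6, then B = 1.
Therefore a_{36} = -216 + 1 + (-7)·1 = -222.

-222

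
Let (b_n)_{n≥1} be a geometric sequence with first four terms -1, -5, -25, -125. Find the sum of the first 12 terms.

-61035156

Common ratio r = 5.
b_n = (-1)·5^(n-1).
S = (-1)·(5^12 - 1)/(5 - 1) = (-1)·(244140625 - 1)/(4) = -61035156.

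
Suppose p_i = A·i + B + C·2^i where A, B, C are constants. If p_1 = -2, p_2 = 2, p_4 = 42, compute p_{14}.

65474

At i = 1, 2, 4: A + B + 2C = -2; 2A + B + 4C = 2; 4A + B + 16C = 42.
Subtracting the first from the second: A + 2C = 4.
Subtracting the second from the third: 2A + 12C = 40.
Solving: C = 4, A = -4, then B = -6.
Hence p_{14} = -4·14 + (-6) + 4·16384 = 65474.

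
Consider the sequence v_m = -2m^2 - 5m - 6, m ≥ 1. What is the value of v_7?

-139

v_7 = -2·7^2 - 5·7 - 6 = -139.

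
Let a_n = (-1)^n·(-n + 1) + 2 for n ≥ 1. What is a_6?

-3

(-1)^6 = 1; -n + 1 at n=6 is -5; so a_6 = -3.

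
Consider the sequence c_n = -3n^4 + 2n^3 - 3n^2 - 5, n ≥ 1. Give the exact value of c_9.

c_9 = -3·9^4 + 2·9^3 - 3·9^2 - 5 = -18473.

-18473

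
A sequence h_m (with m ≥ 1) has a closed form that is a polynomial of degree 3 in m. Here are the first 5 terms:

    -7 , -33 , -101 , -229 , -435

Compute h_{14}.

-8769

1st diffs: -26, -68, -128, -206.
2nd diffs: -42, -60, -78.
3rd diffs: -18, -18 (constant).
Newton forward-difference form: h_m = -7 + (-26)·C(m-1,1) + (-42)·C(m-1,2) + (-18)·C(m-1,3).
At m = 14: m-1 = 13, so h_{14} = -7 - 338 - 3276 - 5148 = -8769.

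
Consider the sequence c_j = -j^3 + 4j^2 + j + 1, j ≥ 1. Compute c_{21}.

c_{21} = -1·21^3 + 4·21^2 + 1·21 + 1 = -7475.

-7475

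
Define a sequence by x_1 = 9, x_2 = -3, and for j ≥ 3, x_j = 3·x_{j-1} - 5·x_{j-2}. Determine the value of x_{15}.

Applying the relation repeatedly:
x_3 = -54  x_4 = -147  x_5 = -171  …  x_{12} = -77322  x_{13} = -28071  x_{14} = 302397  x_{15} = 1047546.

1047546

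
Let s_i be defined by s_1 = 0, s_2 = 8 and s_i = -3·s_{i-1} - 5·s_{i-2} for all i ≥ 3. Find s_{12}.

s_3 = -24;  s_4 = 32;  s_5 = 24;  s_6 = -232;  s_7 = 576;  s_8 = -568;  s_9 = -1176;  s_{10} = 6368;  s_{11} = -13224;  s_{12} = 7832.

7832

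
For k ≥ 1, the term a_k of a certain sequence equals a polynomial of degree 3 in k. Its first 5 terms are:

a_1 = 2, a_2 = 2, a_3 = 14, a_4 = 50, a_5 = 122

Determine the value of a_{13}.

3434

1st diffs: 0, 12, 36, 72.
2nd diffs: 12, 24, 36.
3rd diffs: 12, 12 (constant).
Newton forward-difference form: a_k = 2 + 12·C(k-1,2) + 12·C(k-1,3).
At k = 13: k-1 = 12, so a_{13} = 2 + 792 + 2640 = 3434.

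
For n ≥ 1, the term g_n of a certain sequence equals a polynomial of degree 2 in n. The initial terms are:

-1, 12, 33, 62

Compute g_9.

327

1st diffs: 13, 21, 29.
2nd diffs: 8, 8 (constant).
So g_n = 4n^2 + n - 6.
Evaluating at n = 9 gives g_9 = 327.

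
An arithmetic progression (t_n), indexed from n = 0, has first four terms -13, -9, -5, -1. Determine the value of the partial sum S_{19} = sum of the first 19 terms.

Common difference d = 4.
t_n = -13 + (n - 0)·4.
t_{18} = 59; S = 19·(-13 + 59)/2 = 437.

437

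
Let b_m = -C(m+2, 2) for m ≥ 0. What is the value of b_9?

C(11, 2) = 55, so b_9 = -55.

-55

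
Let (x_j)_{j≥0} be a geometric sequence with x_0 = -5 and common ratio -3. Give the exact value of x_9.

98415

x_j = (-5)·(-3)^(j-0).
x_9 = (-5)·(-3)^9 = 98415.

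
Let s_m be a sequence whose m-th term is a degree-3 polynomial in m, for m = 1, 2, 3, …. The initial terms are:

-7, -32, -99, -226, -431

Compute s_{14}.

-8756

1st diffs: -25, -67, -127, -205.
2nd diffs: -42, -60, -78.
3rd diffs: -18, -18 (constant).
So s_m = -3m^3 - 3m^2 + 5m - 6.
Evaluating at m = 14 gives s_{14} = -8756.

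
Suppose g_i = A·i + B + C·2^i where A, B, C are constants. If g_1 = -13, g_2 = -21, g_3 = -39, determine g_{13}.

-40939

Plug in i = 1, 2, 3: A + B + 2C = -13; 2A + B + 4C = -21; 3A + B + 8C = -39.
Subtracting the first from the second: A + 2C = -8.
Subtracting the second from the third: A + 4C = -18.
Solving: C = -5, A = 2, then B = -5.
Therefore g_{13} = 26 + (-5) + (-5)·8192 = -40939.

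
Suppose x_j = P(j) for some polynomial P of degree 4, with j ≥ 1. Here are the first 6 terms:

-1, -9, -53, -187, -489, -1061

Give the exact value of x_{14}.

-35517

1st diffs: -8, -44, -134, -302, -572.
2nd diffs: -36, -90, -168, -270.
3rd diffs: -54, -78, -102.
4th diffs: -24, -24 (constant).
Newton forward-difference form: x_j = -1 + (-8)·C(j-1,1) + (-36)·C(j-1,2) + (-54)·C(j-1,3) + (-24)·C(j-1,4).
At j = 14: j-1 = 13, so x_{14} = -1 - 104 - 2808 - 15444 - 17160 = -35517.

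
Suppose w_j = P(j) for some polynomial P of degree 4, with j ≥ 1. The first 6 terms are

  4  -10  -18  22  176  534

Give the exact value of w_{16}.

52294

1st diffs: -14, -8, 40, 154, 358.
2nd diffs: 6, 48, 114, 204.
3rd diffs: 42, 66, 90.
4th diffs: 24, 24 (constant).
Newton forward-difference form: w_j = 4 + (-14)·C(j-1,1) + 6·C(j-1,2) + 42·C(j-1,3) + 24·C(j-1,4).
At j = 16: j-1 = 15, so w_{16} = 4 - 210 + 630 + 19110 + 32760 = 52294.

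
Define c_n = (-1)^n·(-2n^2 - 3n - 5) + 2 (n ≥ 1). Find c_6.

(-1)^6 = 1; -2n^2 - 3n - 5 at n=6 is -95; so c_6 = -93.

-93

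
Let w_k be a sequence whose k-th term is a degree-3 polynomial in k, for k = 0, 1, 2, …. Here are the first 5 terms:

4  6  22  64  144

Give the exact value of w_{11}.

2776

1st diffs: 2, 16, 42, 80.
2nd diffs: 14, 26, 38.
3rd diffs: 12, 12 (constant).
Newton forward-difference form: w_k = 4 + 2·C(k,1) + 14·C(k,2) + 12·C(k,3).
At k = 11: k = 11, so w_{11} = 4 + 22 + 770 + 1980 = 2776.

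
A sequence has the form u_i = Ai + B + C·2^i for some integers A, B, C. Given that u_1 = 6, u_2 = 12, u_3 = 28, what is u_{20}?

5242800

At i = 1, 2, 3: A + B + 2C = 6; 2A + B + 4C = 12; 3A + B + 8C = 28.
Subtracting the first from the second: A + 2C = 6.
Subtracting the second from the third: A + 4C = 16.
Solving: C = 5, A = -4, then B = 0.
Therefore u_{20} = -80 + 0 + 5·1048576 = 5242800.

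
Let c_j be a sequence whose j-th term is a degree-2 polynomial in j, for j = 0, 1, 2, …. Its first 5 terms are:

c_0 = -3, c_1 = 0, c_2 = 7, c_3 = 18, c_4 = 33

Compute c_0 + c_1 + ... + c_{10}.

1st diffs: 3, 7, 11, 15.
2nd diffs: 4, 4, 4 (constant).
Newton forward-difference form: c_j = -3 + 3·C(j,1) + 4·C(j,2).
Continuing: …, 52, 75, 102, 133, …, c_{10} = 207.
Summing j = 0..10 (11 terms) gives 792.

792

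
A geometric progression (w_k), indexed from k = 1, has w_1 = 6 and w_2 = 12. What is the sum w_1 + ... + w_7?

Common ratio r = 2.
w_k = 6·2^(k-1).
S = 6·(2^7 - 1)/(2 - 1) = 6·(128 - 1)/(1) = 762.

762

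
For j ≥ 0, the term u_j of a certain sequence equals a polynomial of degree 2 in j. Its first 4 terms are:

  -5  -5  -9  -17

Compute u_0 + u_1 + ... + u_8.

1st diffs: 0, -4, -8.
2nd diffs: -4, -4 (constant).
So u_j = -2j^2 + 2j - 5.
Continuing: …, -29, -45, -65, -89, …, u_8 = -117.
Summing j = 0..8 (9 terms) gives -381.

-381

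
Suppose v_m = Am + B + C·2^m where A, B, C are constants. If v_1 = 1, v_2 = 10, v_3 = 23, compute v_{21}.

4194401

The three given values yield: A + B + 2C = 1; 2A + B + 4C = 10; 3A + B + 8C = 23.
Subtracting the first from the second: A + 2C = 9.
Subtracting the second from the third: A + 4C = 13.
Solving: C = 2, A = 5, then B = -8.
Therefore v_{21} = 105 + (-8) + 2·2097152 = 4194401.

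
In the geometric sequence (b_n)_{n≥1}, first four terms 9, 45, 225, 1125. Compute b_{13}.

2197265625

Common ratio r = 5.
b_n = 9·5^(n-1).
b_{13} = 9·5^12 = 2197265625.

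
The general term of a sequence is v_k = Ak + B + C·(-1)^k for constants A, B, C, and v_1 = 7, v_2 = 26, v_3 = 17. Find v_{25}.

At k = 1, 2, 3: A + B - C = 7; 2A + B + C = 26; 3A + B - C = 17.
Subtracting the first from the second: A + 2C = 19.
Subtracting the second from the third: A - 2C = -9.
Solving: C = 7, A = 5, then B = 9.
Hence v_{25} = 5·25 + 9 + 7·(-1) = 127.

127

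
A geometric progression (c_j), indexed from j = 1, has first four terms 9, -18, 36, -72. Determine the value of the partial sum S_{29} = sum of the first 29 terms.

1610612739

Common ratio r = -2.
c_j = 9·(-2)^(j-1).
S = 9·((-2)^29 - 1)/(-2 - 1) = 9·(-536870912 - 1)/(-3) = 1610612739.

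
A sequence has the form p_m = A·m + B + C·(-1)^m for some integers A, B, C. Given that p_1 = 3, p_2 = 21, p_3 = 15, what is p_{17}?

99

The three given values yield: A + B - C = 3; 2A + B + C = 21; 3A + B - C = 15.
Subtracting the first from the second: A + 2C = 18.
Subtracting the second from the third: A - 2C = -6.
Solving: C = 6, A = 6, then B = 3.
So p_m = 6·m + 3 + 6·(-1)^m; at m=17 this is 99.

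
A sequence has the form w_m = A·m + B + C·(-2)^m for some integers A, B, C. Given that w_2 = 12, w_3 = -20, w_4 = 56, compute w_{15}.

-98252

Write the equations: 2A + B + 4C = 12; 3A + B - 8C = -20; 4A + B + 16C = 56.
Subtracting the first from the second: A - 12C = -32.
Subtracting the second from the third: A + 24C = 76.
Solving: C = 3, A = 4, then B = -8.
Therefore w_{15} = 60 + (-8) + 3·(-32768) = -98252.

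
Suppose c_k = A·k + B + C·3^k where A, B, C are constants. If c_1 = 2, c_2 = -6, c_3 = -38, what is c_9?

Plug in k = 1, 2, 3: A + B + 3C = 2; 2A + B + 9C = -6; 3A + B + 27C = -38.
Subtracting the first from the second: A + 6C = -8.
Subtracting the second from the third: A + 18C = -32.
Solving: C = -2, A = 4, then B = 4.
So c_k = 4·k + 4 + (-2)·3^k; at k=9 this is -39326.

-39326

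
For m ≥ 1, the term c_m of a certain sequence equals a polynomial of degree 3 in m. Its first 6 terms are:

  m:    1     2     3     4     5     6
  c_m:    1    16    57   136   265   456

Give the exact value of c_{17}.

10081

1st diffs: 15, 41, 79, 129, 191.
2nd diffs: 26, 38, 50, 62.
3rd diffs: 12, 12, 12 (constant).
So c_m = 2m^3 + m^2 - 2m.
Evaluating at m = 17 gives c_{17} = 10081.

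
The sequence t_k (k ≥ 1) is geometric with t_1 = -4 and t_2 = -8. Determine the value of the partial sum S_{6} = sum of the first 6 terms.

-252

Common ratio r = 2.
t_k = (-4)·2^(k-1).
S = (-4)·(2^6 - 1)/(2 - 1) = (-4)·(64 - 1)/(1) = -252.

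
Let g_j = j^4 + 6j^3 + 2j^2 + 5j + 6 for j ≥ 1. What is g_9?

11148

g_9 = 1·9^4 + 6·9^3 + 2·9^2 + 5·9 + 6 = 11148.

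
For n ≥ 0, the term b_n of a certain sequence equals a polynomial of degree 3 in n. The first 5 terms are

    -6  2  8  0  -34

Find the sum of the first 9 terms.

1st diffs: 8, 6, -8, -34.
2nd diffs: -2, -14, -26.
3rd diffs: -12, -12 (constant).
Newton forward-difference form: b_n = -6 + 8·C(n,1) + (-2)·C(n,2) + (-12)·C(n,3).
Continuing: -106, -228, -412, -670.
Summing n = 0..8 (9 terms) gives -1446.

-1446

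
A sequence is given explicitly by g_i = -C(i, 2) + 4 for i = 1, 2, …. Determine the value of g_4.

C(4, 2) = 6, so g_4 = -2.

-2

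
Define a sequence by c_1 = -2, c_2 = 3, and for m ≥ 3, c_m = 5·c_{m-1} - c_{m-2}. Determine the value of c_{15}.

Step forward from the initial values:
c_3 = 17; c_4 = 82; c_5 = 393; …; c_{12} = 22780547; c_{13} = 109148158; c_{14} = 522960243; c_{15} = 2505653057.

2505653057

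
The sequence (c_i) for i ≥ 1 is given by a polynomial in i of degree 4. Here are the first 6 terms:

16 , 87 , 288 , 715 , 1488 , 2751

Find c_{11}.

23136

1st diffs: 71, 201, 427, 773, 1263.
2nd diffs: 130, 226, 346, 490.
3rd diffs: 96, 120, 144.
4th diffs: 24, 24 (constant).
Newton forward-difference form: c_i = 16 + 71·C(i-1,1) + 130·C(i-1,2) + 96·C(i-1,3) + 24·C(i-1,4).
At i = 11: i-1 = 10, so c_{11} = 16 + 710 + 5850 + 11520 + 5040 = 23136.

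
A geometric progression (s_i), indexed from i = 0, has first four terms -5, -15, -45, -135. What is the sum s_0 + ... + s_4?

-605

Common ratio r = 3.
s_i = (-5)·3^(i-0).
S = (-5)·(3^5 - 1)/(3 - 1) = (-5)·(243 - 1)/(2) = -605.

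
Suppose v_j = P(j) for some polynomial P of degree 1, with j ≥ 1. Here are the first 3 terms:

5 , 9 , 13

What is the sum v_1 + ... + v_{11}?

1st diffs: 4, 4 (constant).
So v_j = 4j + 1.
Continuing: …, 17, 21, 25, 29, …, v_{11} = 45.
Summing j = 1..11 (11 terms) gives 275.

275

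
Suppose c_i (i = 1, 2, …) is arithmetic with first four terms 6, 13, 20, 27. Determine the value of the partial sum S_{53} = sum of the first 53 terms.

Common difference d = 7.
c_i = 6 + (i - 1)·7.
c_{53} = 370; S = 53·(6 + 370)/2 = 9964.

9964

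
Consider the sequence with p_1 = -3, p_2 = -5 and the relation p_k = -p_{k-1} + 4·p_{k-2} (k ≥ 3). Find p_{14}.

-16645

p_3 = -7; p_4 = -13; p_5 = -15; …; p_{11} = 665; p_{12} = -2797; p_{13} = 5457; p_{14} = -16645.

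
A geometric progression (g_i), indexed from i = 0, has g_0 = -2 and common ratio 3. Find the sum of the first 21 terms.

g_i = (-2)·3^(i-0).
S = (-2)·(3^21 - 1)/(3 - 1) = (-2)·(10460353203 - 1)/(2) = -10460353202.

-10460353202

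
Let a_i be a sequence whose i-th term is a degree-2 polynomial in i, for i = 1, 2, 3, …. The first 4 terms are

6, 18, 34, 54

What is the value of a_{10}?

258

1st diffs: 12, 16, 20.
2nd diffs: 4, 4 (constant).
Newton forward-difference form: a_i = 6 + 12·C(i-1,1) + 4·C(i-1,2).
At i = 10: i-1 = 9, so a_{10} = 6 + 108 + 144 = 258.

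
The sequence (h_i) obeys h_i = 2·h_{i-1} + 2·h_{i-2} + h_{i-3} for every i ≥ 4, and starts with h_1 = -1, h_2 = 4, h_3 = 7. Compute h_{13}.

246655

Applying the relation repeatedly:
h_4 = 21  h_5 = 60  h_6 = 169  h_7 = 479  h_8 = 1356  h_9 = 3839  h_{10} = 10869  h_{11} = 30772  h_{12} = 87121  h_{13} = 246655.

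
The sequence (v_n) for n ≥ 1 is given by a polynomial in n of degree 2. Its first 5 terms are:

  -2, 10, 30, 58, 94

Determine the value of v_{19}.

1st diffs: 12, 20, 28, 36.
2nd diffs: 8, 8, 8 (constant).
Newton forward-difference form: v_n = -2 + 12·C(n-1,1) + 8·C(n-1,2).
At n = 19: n-1 = 18, so v_{19} = -2 + 216 + 1224 = 1438.

1438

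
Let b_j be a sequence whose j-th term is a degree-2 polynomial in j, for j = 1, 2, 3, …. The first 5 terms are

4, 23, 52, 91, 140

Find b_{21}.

1st diffs: 19, 29, 39, 49.
2nd diffs: 10, 10, 10 (constant).
Newton forward-difference form: b_j = 4 + 19·C(j-1,1) + 10·C(j-1,2).
At j = 21: j-1 = 20, so b_{21} = 4 + 380 + 1900 = 2284.

2284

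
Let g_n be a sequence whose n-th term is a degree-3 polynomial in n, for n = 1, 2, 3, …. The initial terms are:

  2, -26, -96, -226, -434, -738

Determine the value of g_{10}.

-3274

1st diffs: -28, -70, -130, -208, -304.
2nd diffs: -42, -60, -78, -96.
3rd diffs: -18, -18, -18 (constant).
Newton forward-difference form: g_n = 2 + (-28)·C(n-1,1) + (-42)·C(n-1,2) + (-18)·C(n-1,3).
At n = 10: n-1 = 9, so g_{10} = 2 - 252 - 1512 - 1512 = -3274.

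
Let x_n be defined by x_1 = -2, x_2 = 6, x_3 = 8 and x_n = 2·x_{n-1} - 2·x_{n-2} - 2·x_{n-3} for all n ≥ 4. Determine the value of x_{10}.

Compute successive terms:
x_4 = 8; x_5 = -12; x_6 = -56; x_7 = -104; x_8 = -72; x_9 = 176; x_{10} = 704.

704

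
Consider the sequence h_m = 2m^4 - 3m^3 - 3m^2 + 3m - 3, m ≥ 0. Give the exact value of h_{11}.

h_{11} = 2·11^4 - 3·11^3 - 3·11^2 + 3·11 - 3 = 24956.

24956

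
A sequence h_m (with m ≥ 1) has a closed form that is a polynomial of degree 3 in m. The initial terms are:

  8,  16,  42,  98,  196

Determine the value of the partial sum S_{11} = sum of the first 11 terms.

7458

1st diffs: 8, 26, 56, 98.
2nd diffs: 18, 30, 42.
3rd diffs: 12, 12 (constant).
Newton forward-difference form: h_m = 8 + 8·C(m-1,1) + 18·C(m-1,2) + 12·C(m-1,3).
Continuing: …, 348, 566, 862, 1248, …, h_{11} = 2338.
Summing m = 1..11 (11 terms) gives 7458.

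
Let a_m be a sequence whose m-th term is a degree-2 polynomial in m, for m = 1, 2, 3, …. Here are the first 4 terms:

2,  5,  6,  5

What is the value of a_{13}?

1st diffs: 3, 1, -1.
2nd diffs: -2, -2 (constant).
Newton forward-difference form: a_m = 2 + 3·C(m-1,1) + (-2)·C(m-1,2).
At m = 13: m-1 = 12, so a_{13} = 2 + 36 - 132 = -94.

-94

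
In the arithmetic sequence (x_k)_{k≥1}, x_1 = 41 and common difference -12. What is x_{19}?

x_k = 41 + (k - 1)·(-12).
x_{19} = 41 + 18·(-12) = -175.

-175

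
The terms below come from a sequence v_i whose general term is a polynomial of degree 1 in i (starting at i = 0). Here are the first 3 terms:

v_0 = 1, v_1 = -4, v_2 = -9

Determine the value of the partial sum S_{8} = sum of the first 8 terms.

1st diffs: -5, -5 (constant).
So v_i = -5i + 1.
Continuing: …, -14, -19, -24, -29, …, v_7 = -34.
Summing i = 0..7 (8 terms) gives -132.

-132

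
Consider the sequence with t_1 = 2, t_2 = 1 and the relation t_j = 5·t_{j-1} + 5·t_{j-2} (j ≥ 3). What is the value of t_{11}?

19084375

Iterate the recurrence:
t_3 = 15; t_4 = 80; t_5 = 475; t_6 = 2775; t_7 = 16250; t_8 = 95125; t_9 = 556875; t_{10} = 3260000; t_{11} = 19084375.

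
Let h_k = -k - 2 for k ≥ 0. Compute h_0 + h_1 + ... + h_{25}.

-377

Over k = 0..25: Σk = 325.
Total = (-1)·325 + (-2)·26 = -377.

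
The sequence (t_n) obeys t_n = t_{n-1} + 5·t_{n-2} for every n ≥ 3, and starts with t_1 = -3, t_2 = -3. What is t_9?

-6858

Applying the relation repeatedly:
t_3 = -18, t_4 = -33, t_5 = -123, t_6 = -288, t_7 = -903, t_8 = -2343, t_9 = -6858.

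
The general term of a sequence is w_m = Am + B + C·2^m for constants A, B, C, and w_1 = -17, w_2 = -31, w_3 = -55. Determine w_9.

The three given values yield: A + B + 2C = -17; 2A + B + 4C = -31; 3A + B + 8C = -55.
Subtracting the first from the second: A + 2C = -14.
Subtracting the second from the third: A + 4C = -24.
Solving: C = -5, A = -4, then B = -3.
Therefore w_9 = -36 + (-3) + (-5)·512 = -2599.

-2599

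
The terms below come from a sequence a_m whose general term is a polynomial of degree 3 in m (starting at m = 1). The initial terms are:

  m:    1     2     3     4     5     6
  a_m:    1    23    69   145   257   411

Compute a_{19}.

1st diffs: 22, 46, 76, 112, 154.
2nd diffs: 24, 30, 36, 42.
3rd diffs: 6, 6, 6 (constant).
Newton forward-difference form: a_m = 1 + 22·C(m-1,1) + 24·C(m-1,2) + 6·C(m-1,3).
At m = 19: m-1 = 18, so a_{19} = 1 + 396 + 3672 + 4896 = 8965.

8965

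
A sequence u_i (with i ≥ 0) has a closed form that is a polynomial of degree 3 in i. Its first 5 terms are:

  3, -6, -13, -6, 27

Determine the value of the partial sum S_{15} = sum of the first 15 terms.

1st diffs: -9, -7, 7, 33.
2nd diffs: 2, 14, 26.
3rd diffs: 12, 12 (constant).
Newton forward-difference form: u_i = 3 + (-9)·C(i,1) + 2·C(i,2) + 12·C(i,3).
Continuing: …, 98, 219, 402, 659, …, u_{14} = 4427.
Summing i = 0..14 (15 terms) gives 16390.

16390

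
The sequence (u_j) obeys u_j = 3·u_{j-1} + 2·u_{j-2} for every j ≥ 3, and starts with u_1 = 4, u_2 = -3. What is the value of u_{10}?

Applying the relation repeatedly:
u_3 = -1; u_4 = -9; u_5 = -29; u_6 = -105; u_7 = -373; u_8 = -1329; u_9 = -4733; u_{10} = -16857.

-16857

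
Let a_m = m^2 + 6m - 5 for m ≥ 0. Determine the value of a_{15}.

a_{15} = 1·15^2 + 6·15 - 5 = 310.

310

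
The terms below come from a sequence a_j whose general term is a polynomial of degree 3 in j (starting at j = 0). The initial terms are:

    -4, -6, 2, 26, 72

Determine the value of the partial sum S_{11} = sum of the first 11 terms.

1st diffs: -2, 8, 24, 46.
2nd diffs: 10, 16, 22.
3rd diffs: 6, 6 (constant).
Newton forward-difference form: a_j = -4 + (-2)·C(j,1) + 10·C(j,2) + 6·C(j,3).
Continuing: …, 146, 254, 402, 596, …, a_{10} = 1146.
Summing j = 0..10 (11 terms) gives 3476.

3476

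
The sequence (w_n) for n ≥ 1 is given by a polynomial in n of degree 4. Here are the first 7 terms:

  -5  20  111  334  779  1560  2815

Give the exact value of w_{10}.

1st diffs: 25, 91, 223, 445, 781, 1255.
2nd diffs: 66, 132, 222, 336, 474.
3rd diffs: 66, 90, 114, 138.
4th diffs: 24, 24, 24 (constant).
Newton forward-difference form: w_n = -5 + 25·C(n-1,1) + 66·C(n-1,2) + 66·C(n-1,3) + 24·C(n-1,4).
At n = 10: n-1 = 9, so w_{10} = -5 + 225 + 2376 + 5544 + 3024 = 11164.

11164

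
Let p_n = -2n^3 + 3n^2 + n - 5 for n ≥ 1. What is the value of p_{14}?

-4891

p_{14} = -2·14^3 + 3·14^2 + 1·14 - 5 = -4891.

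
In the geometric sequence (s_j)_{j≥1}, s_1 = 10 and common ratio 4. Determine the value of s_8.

s_j = 10·4^(j-1).
s_8 = 10·4^7 = 163840.

163840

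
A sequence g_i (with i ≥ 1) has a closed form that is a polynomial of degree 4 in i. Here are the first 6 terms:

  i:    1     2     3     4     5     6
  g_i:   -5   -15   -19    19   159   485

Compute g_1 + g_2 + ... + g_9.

7659

1st diffs: -10, -4, 38, 140, 326.
2nd diffs: 6, 42, 102, 186.
3rd diffs: 36, 60, 84.
4th diffs: 24, 24 (constant).
So g_i = i^4 - 4i^3 + 2i^2 - 3i - 1.
Continuing: 1105, 2151, 3779.
Summing i = 1..9 (9 terms) gives 7659.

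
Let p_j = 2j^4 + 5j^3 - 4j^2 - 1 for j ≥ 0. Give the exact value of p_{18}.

p_{18} = 2·18^4 + 5·18^3 - 4·18^2 - 1 = 237815.

237815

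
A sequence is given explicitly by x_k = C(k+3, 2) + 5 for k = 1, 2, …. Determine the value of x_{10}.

C(13, 2) = 78, so x_{10} = 83.

83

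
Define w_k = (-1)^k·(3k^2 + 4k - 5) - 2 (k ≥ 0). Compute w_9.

(-1)^9 = -1; 3k^2 + 4k - 5 at k=9 is 274; so w_9 = -276.

-276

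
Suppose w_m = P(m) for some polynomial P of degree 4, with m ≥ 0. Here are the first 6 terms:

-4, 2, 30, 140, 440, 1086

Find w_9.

1st diffs: 6, 28, 110, 300, 646.
2nd diffs: 22, 82, 190, 346.
3rd diffs: 60, 108, 156.
4th diffs: 48, 48 (constant).
Newton forward-difference form: w_m = -4 + 6·C(m,1) + 22·C(m,2) + 60·C(m,3) + 48·C(m,4).
At m = 9: m = 9, so w_9 = -4 + 54 + 792 + 5040 + 6048 = 11930.

11930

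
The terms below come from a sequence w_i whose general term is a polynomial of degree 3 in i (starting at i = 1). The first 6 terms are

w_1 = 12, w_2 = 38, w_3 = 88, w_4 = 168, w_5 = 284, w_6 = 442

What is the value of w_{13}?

1st diffs: 26, 50, 80, 116, 158.
2nd diffs: 24, 30, 36, 42.
3rd diffs: 6, 6, 6 (constant).
Newton forward-difference form: w_i = 12 + 26·C(i-1,1) + 24·C(i-1,2) + 6·C(i-1,3).
At i = 13: i-1 = 12, so w_{13} = 12 + 312 + 1584 + 1320 = 3228.

3228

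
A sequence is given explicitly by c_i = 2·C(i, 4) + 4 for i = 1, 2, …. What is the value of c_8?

144

C(8, 4) = 70, so c_8 = 144.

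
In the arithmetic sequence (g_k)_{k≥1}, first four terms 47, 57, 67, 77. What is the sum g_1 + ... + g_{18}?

Common difference d = 10.
g_k = 47 + (k - 1)·10.
g_{18} = 217; S = 18·(47 + 217)/2 = 2376.

2376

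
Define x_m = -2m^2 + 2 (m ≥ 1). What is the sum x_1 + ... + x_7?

Over m = 1..7: Σm = 28, Σm² = 140.
Total = (-2)·140 + (2)·7 = -266.

-266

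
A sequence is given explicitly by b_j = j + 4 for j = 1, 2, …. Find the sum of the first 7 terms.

Over j = 1..7: Σj = 28.
Total = (1)·28 + (4)·7 = 56.

56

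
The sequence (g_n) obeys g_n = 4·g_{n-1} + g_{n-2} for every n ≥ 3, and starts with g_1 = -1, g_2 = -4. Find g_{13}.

-31622993

Applying the relation repeatedly:
g_3 = -17, g_4 = -72, g_5 = -305, …, g_{10} = -416020, g_{11} = -1762289, g_{12} = -7465176, g_{13} = -31622993.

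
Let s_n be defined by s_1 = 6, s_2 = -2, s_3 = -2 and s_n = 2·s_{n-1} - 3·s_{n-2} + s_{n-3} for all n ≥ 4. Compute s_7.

Applying the relation repeatedly:
s_4 = 8;  s_5 = 20;  s_6 = 14;  s_7 = -24.

-24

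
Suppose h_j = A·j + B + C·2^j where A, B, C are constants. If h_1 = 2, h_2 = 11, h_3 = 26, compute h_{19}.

Write the equations: A + B + 2C = 2; 2A + B + 4C = 11; 3A + B + 8C = 26.
Subtracting the first from the second: A + 2C = 9.
Subtracting the second from the third: A + 4C = 15.
Solving: C = 3, A = 3, then B = -7.
Therefore h_{19} = 57 + (-7) + 3·524288 = 1572914.

1572914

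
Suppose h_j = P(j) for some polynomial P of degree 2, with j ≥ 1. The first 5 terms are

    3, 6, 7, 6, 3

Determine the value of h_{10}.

1st diffs: 3, 1, -1, -3.
2nd diffs: -2, -2, -2 (constant).
So h_j = -j^2 + 6j - 2.
Evaluating at j = 10 gives h_{10} = -42.

-42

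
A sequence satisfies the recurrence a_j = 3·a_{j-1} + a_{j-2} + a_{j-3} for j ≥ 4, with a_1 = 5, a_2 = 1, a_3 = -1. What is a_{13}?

a_4 = 3, a_5 = 9, a_6 = 29, a_7 = 99, a_8 = 335, a_9 = 1133, a_{10} = 3833, a_{11} = 12967, a_{12} = 43867, a_{13} = 148401.

148401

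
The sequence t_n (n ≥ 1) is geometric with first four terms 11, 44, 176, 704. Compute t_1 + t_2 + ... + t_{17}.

Common ratio r = 4.
t_n = 11·4^(n-1).
S = 11·(4^17 - 1)/(4 - 1) = 11·(17179869184 - 1)/(3) = 62992853671.

62992853671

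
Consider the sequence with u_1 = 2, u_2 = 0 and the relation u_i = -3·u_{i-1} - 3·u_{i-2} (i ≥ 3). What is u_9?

162

Iterate the recurrence:
u_3 = -6  u_4 = 18  u_5 = -36  u_6 = 54  u_7 = -54  u_8 = 0  u_9 = 162.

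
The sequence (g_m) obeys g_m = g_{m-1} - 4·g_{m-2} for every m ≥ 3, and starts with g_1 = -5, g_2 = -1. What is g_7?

Iterate the recurrence:
g_3 = 19, g_4 = 23, g_5 = -53, g_6 = -145, g_7 = 67.

67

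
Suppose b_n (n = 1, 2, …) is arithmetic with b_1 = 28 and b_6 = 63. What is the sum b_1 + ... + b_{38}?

5985

Common difference d = (63 - 28) / (6 - 1) = 7.
b_n = 28 + (n - 1)·7.
b_{38} = 287; S = 38·(28 + 287)/2 = 5985.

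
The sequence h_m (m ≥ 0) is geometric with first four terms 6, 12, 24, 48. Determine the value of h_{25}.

Common ratio r = 2.
h_m = 6·2^(m-0).
h_{25} = 6·2^25 = 201326592.

201326592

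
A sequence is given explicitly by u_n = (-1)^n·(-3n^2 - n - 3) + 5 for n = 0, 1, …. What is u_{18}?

(-1)^18 = 1; -3n^2 - n - 3 at n=18 is -993; so u_{18} = -988.

-988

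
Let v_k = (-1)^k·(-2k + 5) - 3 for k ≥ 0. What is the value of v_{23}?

38

(-1)^23 = -1; -2k + 5 at k=23 is -41; so v_{23} = 38.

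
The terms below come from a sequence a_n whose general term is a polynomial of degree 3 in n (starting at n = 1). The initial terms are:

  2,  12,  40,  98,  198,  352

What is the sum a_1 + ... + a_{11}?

1st diffs: 10, 28, 58, 100, 154.
2nd diffs: 18, 30, 42, 54.
3rd diffs: 12, 12, 12 (constant).
Newton forward-difference form: a_n = 2 + 10·C(n-1,1) + 18·C(n-1,2) + 12·C(n-1,3).
Continuing: …, 572, 870, 1258, 1748, …, a_{11} = 2352.
Summing n = 1..11 (11 terms) gives 7502.

7502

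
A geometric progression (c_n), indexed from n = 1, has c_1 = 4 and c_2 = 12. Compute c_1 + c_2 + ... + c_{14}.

9565936

Common ratio r = 3.
c_n = 4·3^(n-1).
S = 4·(3^14 - 1)/(3 - 1) = 4·(4782969 - 1)/(2) = 9565936.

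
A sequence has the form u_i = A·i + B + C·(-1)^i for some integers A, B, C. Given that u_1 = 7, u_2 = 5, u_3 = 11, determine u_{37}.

79

At i = 1, 2, 3: A + B - C = 7; 2A + B + C = 5; 3A + B - C = 11.
Subtracting the first from the second: A + 2C = -2.
Subtracting the second from the third: A - 2C = 6.
Solving: C = -2, A = 2, then B = 3.
Therefore u_{37} = 74 + 3 + (-2)·(-1) = 79.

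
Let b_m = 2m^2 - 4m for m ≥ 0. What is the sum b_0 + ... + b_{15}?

Over m = 0..15: Σm = 120, Σm² = 1240.
Total = (2)·1240 + (-4)·120 = 2000.

2000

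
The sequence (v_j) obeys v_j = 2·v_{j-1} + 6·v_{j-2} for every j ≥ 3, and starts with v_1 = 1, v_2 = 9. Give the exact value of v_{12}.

3042912

Applying the relation repeatedly:
v_3 = 24  v_4 = 102  v_5 = 348  v_6 = 1308  v_7 = 4704  v_8 = 17256  v_9 = 62736  v_{10} = 229008  v_{11} = 834432  v_{12} = 3042912.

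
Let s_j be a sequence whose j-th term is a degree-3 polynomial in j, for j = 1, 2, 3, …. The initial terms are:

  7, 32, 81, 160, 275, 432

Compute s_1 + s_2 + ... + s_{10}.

5335

1st diffs: 25, 49, 79, 115, 157.
2nd diffs: 24, 30, 36, 42.
3rd diffs: 6, 6, 6 (constant).
Newton forward-difference form: s_j = 7 + 25·C(j-1,1) + 24·C(j-1,2) + 6·C(j-1,3).
Continuing: 637, 896, 1215, 1600.
Summing j = 1..10 (10 terms) gives 5335.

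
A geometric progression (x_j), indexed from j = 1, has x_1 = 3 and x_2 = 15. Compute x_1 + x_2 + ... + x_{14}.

4577636718

Common ratio r = 5.
x_j = 3·5^(j-1).
S = 3·(5^14 - 1)/(5 - 1) = 3·(6103515625 - 1)/(4) = 4577636718.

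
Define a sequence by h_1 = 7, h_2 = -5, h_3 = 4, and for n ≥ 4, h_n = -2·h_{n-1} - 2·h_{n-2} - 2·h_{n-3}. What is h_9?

120

h_4 = -12;  h_5 = 26;  h_6 = -36;  h_7 = 44;  h_8 = -68;  h_9 = 120.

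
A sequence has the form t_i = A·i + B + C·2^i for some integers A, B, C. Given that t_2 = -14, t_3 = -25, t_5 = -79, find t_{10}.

Write the equations: 2A + B + 4C = -14; 3A + B + 8C = -25; 5A + B + 32C = -79.
Subtracting the first from the second: A + 4C = -11.
Subtracting the second from the third: 2A + 24C = -54.
Solving: C = -2, A = -3, then B = 0.
Therefore t_{10} = -30 + 0 + (-2)·1024 = -2078.

-2078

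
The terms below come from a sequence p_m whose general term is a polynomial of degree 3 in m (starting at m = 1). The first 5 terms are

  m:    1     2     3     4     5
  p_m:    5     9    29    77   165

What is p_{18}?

1st diffs: 4, 20, 48, 88.
2nd diffs: 16, 28, 40.
3rd diffs: 12, 12 (constant).
So p_m = 2m^3 - 4m^2 + 2m + 5.
Evaluating at m = 18 gives p_{18} = 10409.

10409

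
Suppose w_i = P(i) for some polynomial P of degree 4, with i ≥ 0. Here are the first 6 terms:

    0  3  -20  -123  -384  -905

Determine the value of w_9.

-8469

1st diffs: 3, -23, -103, -261, -521.
2nd diffs: -26, -80, -158, -260.
3rd diffs: -54, -78, -102.
4th diffs: -24, -24 (constant).
Newton forward-difference form: w_i = 3·C(i,1) + (-26)·C(i,2) + (-54)·C(i,3) + (-24)·C(i,4).
At i = 9: i = 9, so w_9 = 27 - 936 - 4536 - 3024 = -8469.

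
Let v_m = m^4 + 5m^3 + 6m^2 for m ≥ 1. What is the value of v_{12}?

v_{12} = 1·12^4 + 5·12^3 + 6·12^2 = 30240.

30240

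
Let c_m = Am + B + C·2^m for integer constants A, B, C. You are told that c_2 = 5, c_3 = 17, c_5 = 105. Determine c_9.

2009

Write the equations: 2A + B + 4C = 5; 3A + B + 8C = 17; 5A + B + 32C = 105.
Subtracting the first from the second: A + 4C = 12.
Subtracting the second from the third: 2A + 24C = 88.
Solving: C = 4, A = -4, then B = -3.
Therefore c_9 = -36 + (-3) + 4·512 = 2009.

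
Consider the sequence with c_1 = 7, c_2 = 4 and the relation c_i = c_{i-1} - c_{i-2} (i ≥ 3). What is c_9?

Applying the relation repeatedly:
c_3 = -3, c_4 = -7, c_5 = -4, c_6 = 3, c_7 = 7, c_8 = 4, c_9 = -3.

-3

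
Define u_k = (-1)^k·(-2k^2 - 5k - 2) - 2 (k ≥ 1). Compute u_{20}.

(-1)^20 = 1; -2k^2 - 5k - 2 at k=20 is -902; so u_{20} = -904.

-904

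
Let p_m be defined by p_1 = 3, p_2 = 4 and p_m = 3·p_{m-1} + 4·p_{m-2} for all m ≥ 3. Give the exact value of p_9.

Iterate the recurrence:
p_3 = 24, p_4 = 88, p_5 = 360, p_6 = 1432, p_7 = 5736, p_8 = 22936, p_9 = 91752.
(Characteristic roots are 4 and -1.)

91752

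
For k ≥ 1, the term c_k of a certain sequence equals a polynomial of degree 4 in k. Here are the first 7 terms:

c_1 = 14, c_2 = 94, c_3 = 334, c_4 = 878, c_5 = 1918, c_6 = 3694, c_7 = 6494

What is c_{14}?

1st diffs: 80, 240, 544, 1040, 1776, 2800.
2nd diffs: 160, 304, 496, 736, 1024.
3rd diffs: 144, 192, 240, 288.
4th diffs: 48, 48, 48 (constant).
Newton forward-difference form: c_k = 14 + 80·C(k-1,1) + 160·C(k-1,2) + 144·C(k-1,3) + 48·C(k-1,4).
At k = 14: k-1 = 13, so c_{14} = 14 + 1040 + 12480 + 41184 + 34320 = 89038.

89038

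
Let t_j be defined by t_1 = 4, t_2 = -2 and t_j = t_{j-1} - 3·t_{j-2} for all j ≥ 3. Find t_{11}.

Compute successive terms:
t_3 = -14, t_4 = -8, t_5 = 34, t_6 = 58, t_7 = -44, t_8 = -218, t_9 = -86, t_{10} = 568, t_{11} = 826.

826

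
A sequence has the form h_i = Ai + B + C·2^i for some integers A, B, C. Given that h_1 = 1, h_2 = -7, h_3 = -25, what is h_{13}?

The three given values yield: A + B + 2C = 1; 2A + B + 4C = -7; 3A + B + 8C = -25.
Subtracting the first from the second: A + 2C = -8.
Subtracting the second from the third: A + 4C = -18.
Solving: C = -5, A = 2, then B = 9.
So h_i = 2·i + 9 + (-5)·2^i; at i=13 this is -40925.

-40925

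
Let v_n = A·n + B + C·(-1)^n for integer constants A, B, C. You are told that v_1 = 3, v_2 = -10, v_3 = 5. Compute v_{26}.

14

The three given values yield: A + B - C = 3; 2A + B + C = -10; 3A + B - C = 5.
Subtracting the first from the second: A + 2C = -13.
Subtracting the second from the third: A - 2C = 15.
Solving: C = -7, A = 1, then B = -5.
So v_n = 1·n + (-5) + (-7)·(-1)^n; at n=26 this is 14.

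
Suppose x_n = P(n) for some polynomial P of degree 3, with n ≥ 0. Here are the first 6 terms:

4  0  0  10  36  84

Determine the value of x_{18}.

1st diffs: -4, 0, 10, 26, 48.
2nd diffs: 4, 10, 16, 22.
3rd diffs: 6, 6, 6 (constant).
Newton forward-difference form: x_n = 4 + (-4)·C(n,1) + 4·C(n,2) + 6·C(n,3).
At n = 18: n = 18, so x_{18} = 4 - 72 + 612 + 4896 = 5440.

5440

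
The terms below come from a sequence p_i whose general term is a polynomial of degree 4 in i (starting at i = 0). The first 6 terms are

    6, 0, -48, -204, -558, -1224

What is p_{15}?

-67284

1st diffs: -6, -48, -156, -354, -666.
2nd diffs: -42, -108, -198, -312.
3rd diffs: -66, -90, -114.
4th diffs: -24, -24 (constant).
Newton forward-difference form: p_i = 6 + (-6)·C(i,1) + (-42)·C(i,2) + (-66)·C(i,3) + (-24)·C(i,4).
At i = 15: i = 15, so p_{15} = 6 - 90 - 4410 - 30030 - 32760 = -67284.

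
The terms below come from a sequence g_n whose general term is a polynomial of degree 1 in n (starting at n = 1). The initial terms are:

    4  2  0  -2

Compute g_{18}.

-30

1st diffs: -2, -2, -2 (constant).
So g_n = -2n + 6.
Evaluating at n = 18 gives g_{18} = -30.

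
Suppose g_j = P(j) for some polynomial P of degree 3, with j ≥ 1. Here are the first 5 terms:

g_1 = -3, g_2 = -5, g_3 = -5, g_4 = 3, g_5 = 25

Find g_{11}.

1st diffs: -2, 0, 8, 22.
2nd diffs: 2, 8, 14.
3rd diffs: 6, 6 (constant).
So g_j = j^3 - 5j^2 + 6j - 5.
Evaluating at j = 11 gives g_{11} = 787.

787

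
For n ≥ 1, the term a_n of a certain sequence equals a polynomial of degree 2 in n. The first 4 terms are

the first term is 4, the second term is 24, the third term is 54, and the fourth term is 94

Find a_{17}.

1st diffs: 20, 30, 40.
2nd diffs: 10, 10 (constant).
So a_n = 5n^2 + 5n - 6.
Evaluating at n = 17 gives a_{17} = 1524.

1524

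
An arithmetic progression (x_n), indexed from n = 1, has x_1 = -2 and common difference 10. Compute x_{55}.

538

x_n = -2 + (n - 1)·10.
x_{55} = -2 + 54·10 = 538.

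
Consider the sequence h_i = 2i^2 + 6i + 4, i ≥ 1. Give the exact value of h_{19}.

h_{19} = 2·19^2 + 6·19 + 4 = 840.

840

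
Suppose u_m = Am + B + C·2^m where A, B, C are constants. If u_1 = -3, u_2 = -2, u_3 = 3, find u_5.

Plug in m = 1, 2, 3: A + B + 2C = -3; 2A + B + 4C = -2; 3A + B + 8C = 3.
Subtracting the first from the second: A + 2C = 1.
Subtracting the second from the third: A + 4C = 5.
Solving: C = 2, A = -3, then B = -4.
Therefore u_5 = -15 + (-4) + 2·32 = 45.

45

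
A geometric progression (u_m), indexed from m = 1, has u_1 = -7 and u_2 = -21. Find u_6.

Common ratio r = 3.
u_m = (-7)·3^(m-1).
u_6 = (-7)·3^5 = -1701.

-1701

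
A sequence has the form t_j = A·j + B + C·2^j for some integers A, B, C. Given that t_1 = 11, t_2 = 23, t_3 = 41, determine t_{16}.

The three given values yield: A + B + 2C = 11; 2A + B + 4C = 23; 3A + B + 8C = 41.
Subtracting the first from the second: A + 2C = 12.
Subtracting the second from the third: A + 4C = 18.
Solving: C = 3, A = 6, then B = -1.
Hence t_{16} = 6·16 + (-1) + 3·65536 = 196703.

196703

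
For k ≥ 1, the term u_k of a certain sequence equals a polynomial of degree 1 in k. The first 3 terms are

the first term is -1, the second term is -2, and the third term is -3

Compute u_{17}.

1st diffs: -1, -1 (constant).
So u_k = -k.
Evaluating at k = 17 gives u_{17} = -17.

-17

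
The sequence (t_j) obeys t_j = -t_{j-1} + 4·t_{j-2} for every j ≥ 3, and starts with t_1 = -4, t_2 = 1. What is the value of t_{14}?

Step forward from the initial values:
t_3 = -17; t_4 = 21; t_5 = -89; …; t_{11} = -21569; t_{12} = 54453; t_{13} = -140729; t_{14} = 358541.

358541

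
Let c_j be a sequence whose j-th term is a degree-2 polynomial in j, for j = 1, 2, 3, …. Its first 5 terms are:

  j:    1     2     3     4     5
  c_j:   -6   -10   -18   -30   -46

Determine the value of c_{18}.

-618

1st diffs: -4, -8, -12, -16.
2nd diffs: -4, -4, -4 (constant).
So c_j = -2j^2 + 2j - 6.
Evaluating at j = 18 gives c_{18} = -618.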